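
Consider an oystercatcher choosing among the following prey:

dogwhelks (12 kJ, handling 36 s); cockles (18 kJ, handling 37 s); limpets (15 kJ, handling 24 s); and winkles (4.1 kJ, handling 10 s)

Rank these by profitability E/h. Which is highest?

Profitability E/h (kJ/s): dogwhelks = 12/36 = 0.333, cockles = 18/37 = 0.486, limpets = 15/24 = 0.625, winkles = 4.1/10 = 0.41.
Ranked: limpets > cockles > winkles > dogwhelks.

limpets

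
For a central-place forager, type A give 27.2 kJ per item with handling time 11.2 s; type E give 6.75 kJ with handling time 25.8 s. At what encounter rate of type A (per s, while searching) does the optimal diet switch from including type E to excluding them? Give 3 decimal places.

0.011 per s

At the threshold, the rate on type A alone equals the profitability of type E: λ·27.2/(1 + λ·11.2) = 6.75/25.8 = 0.2616.
Rearranging, λ(27.2 − 0.2616×11.2) = 0.2616, so λ = 0.2616/24.27 = 0.01078 per s.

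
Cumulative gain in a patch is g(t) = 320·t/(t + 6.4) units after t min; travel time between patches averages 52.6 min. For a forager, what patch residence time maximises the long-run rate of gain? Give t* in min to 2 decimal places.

18.35 min

By the marginal value theorem, leave when the instantaneous gain rate g'(t) equals the habitat-wide average g(t)/(T + t).
g'(t) = 320·6.4/(t + 6.4)². Setting 320·6.4/(t+6.4)² = 320t/[(t+6.4)(52.6+t)] gives 6.4(52.6+t) = t(t+6.4), so t² = 6.4×52.6 = 336.6.
t* = √336.6 = 18.35 min.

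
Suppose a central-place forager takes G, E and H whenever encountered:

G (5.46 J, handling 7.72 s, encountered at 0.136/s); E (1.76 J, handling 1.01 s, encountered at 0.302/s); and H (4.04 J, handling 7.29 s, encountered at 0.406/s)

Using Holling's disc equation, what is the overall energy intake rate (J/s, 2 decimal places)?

0.55 J/s

Energy encountered per unit search time: 0.136×5.46 + 0.302×1.76 + 0.406×4.04 = 2.914 J/s.
Handling time per unit search time: 0.136×7.72 + 0.302×1.01 + 0.406×7.29 = 4.315.
Rate = 2.914/(1 + 4.315) = 0.5484 J/s.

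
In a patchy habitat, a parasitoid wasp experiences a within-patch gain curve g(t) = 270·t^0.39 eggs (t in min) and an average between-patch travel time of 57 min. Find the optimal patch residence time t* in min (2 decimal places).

36.44 min

Maximise g(t)/(T+t): set derivative to zero → g'(t)(T+t) = g(t).
g'(t) = 0.39·270·t^-0.61. Setting 0.39·270·t^-0.61 = 270·t^0.39/(57+t) gives 0.39(57+t) = t, so 0.61·t = 0.39×57.
t* = 0.39×57/0.61 = 36.44 min.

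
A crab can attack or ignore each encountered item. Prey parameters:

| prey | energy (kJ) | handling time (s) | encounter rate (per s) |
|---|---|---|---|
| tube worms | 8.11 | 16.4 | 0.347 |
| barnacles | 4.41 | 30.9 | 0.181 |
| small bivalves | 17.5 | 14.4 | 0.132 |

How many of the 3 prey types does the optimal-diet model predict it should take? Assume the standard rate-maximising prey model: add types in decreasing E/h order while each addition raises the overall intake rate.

Rank by E/h (kJ/s): small bivalves 1.22, tube worms 0.495, barnacles 0.143. Include each in turn until the next type's E/h falls below the running intake rate.
Rate on top 1: 0.7963. tube worms: 0.495 < 0.7963 → exclude; stop.
Optimal diet: small bivalves — 1 of 3 types.

1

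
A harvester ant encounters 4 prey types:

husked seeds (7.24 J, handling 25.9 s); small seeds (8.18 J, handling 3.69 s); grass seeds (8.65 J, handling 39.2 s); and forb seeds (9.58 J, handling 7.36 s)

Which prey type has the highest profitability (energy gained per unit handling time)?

small seeds

Profitability E/h (J/s): husked seeds = 7.24/25.9 = 0.28, small seeds = 8.18/3.69 = 2.22, grass seeds = 8.65/39.2 = 0.221, forb seeds = 9.58/7.36 = 1.3.
Ranked: small seeds > forb seeds > husked seeds > grass seeds.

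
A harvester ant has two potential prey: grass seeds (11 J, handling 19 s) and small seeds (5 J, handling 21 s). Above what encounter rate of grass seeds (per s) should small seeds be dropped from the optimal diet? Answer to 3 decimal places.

0.037 per s

The zero-one rule: include small seeds iff E₂/h₂ > λE₁/(1+λh₁). Equality gives the switch point.
λE₁h₂ = E₂ + λE₂h₁ ⇒ λ = E₂/(E₁h₂ − E₂h₁) = 5/(231 − 95) = 0.03676 per s.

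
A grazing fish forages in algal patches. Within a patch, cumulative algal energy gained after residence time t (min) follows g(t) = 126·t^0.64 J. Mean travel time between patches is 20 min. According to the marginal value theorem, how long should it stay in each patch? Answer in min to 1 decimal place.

By the marginal value theorem, leave when the instantaneous gain rate g'(t) equals the habitat-wide average g(t)/(T + t).
g'(t) = 0.64·126·t^-0.36. Setting 0.64·126·t^-0.36 = 126·t^0.64/(20+t) gives 0.64(20+t) = t, so 0.36·t = 0.64×20.
t* = 0.64×20/0.36 = 35.56 min.

35.6 min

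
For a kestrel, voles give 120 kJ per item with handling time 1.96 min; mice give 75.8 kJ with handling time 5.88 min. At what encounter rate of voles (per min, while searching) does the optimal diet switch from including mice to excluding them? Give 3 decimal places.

0.136 per min

The zero-one rule: include mice iff E₂/h₂ > λE₁/(1+λh₁). Equality gives the switch point.
λE₁h₂ = E₂ + λE₂h₁ ⇒ λ = E₂/(E₁h₂ − E₂h₁) = 75.8/(705.6 − 148.6) = 0.1361 per min.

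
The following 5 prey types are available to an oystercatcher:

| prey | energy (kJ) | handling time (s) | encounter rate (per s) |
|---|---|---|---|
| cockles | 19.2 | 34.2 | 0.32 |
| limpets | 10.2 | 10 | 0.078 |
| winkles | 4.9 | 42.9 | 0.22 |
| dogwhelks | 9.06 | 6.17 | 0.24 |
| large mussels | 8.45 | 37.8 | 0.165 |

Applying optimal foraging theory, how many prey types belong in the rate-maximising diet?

Profitabilities (E/h, kJ/s): dogwhelks 1.47, limpets 1.02, cockles 0.561, large mussels 0.224, winkles 0.114. Add prey in this order while the next type's profitability exceeds the intake rate on those already taken.
Rate on top 1: 0.8765. limpets: 1.02 > 0.8765 → include.
Rate on top 2: 0.9108. cockles: 0.561 < 0.9108 → exclude; stop.
Optimal diet: dogwhelks, limpets — 2 of 5 types.

2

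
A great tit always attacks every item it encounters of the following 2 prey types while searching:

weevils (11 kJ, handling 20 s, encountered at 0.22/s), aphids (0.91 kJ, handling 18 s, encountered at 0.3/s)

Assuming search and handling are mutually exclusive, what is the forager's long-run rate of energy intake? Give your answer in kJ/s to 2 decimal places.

R = Σλ_iE_i / (1 + Σλ_ih_i)
Numerator: 0.22×11 + 0.3×0.91 = 2.693
Denominator: 1 + 0.22×20 + 0.3×18 = 10.8
R = 2.693/10.8 = 0.2494 kJ/s

0.25 kJ/s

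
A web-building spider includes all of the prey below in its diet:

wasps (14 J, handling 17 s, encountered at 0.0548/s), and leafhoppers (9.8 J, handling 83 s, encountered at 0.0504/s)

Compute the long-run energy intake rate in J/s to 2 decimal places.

0.21 J/s

Energy encountered per unit search time: 0.0548×14 + 0.0504×9.8 = 1.261 J/s.
Handling time per unit search time: 0.0548×17 + 0.0504×83 = 5.115.
Rate = 1.261/(1 + 5.115) = 0.2062 J/s.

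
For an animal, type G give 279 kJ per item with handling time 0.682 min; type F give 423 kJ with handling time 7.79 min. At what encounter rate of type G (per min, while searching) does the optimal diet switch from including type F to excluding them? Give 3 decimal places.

0.224 per min

Drop type F once their profitability E₂/h₂ falls below the rate achievable on type G alone: E₂/h₂ = λE₁/(1 + λh₁).
Solve for λ: λE₁h₂ = E₂(1 + λh₁) → λ(E₁h₂ − E₂h₁) = E₂ → λ = E₂/(E₁h₂ − E₂h₁).
λ = 423/(279×7.79 − 423×0.682) = 423/1885 = 0.2244 per min.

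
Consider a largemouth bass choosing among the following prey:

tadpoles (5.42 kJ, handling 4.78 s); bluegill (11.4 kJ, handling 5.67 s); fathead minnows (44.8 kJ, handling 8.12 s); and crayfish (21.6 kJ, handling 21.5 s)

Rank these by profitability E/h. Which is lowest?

Profitability E/h (kJ/s): tadpoles = 5.42/4.78 = 1.13, bluegill = 11.4/5.67 = 2.01, fathead minnows = 44.8/8.12 = 5.52, crayfish = 21.6/21.5 = 1.
Ranked: fathead minnows > bluegill > tadpoles > crayfish.

crayfish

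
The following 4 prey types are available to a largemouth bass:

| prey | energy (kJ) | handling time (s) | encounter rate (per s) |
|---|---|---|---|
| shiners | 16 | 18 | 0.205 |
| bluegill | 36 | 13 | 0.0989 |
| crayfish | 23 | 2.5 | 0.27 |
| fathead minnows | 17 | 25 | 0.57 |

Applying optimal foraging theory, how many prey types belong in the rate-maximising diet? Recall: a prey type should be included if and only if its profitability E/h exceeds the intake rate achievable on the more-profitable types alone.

Profitabilities (E/h, kJ/s): crayfish 9.2, bluegill 2.77, shiners 0.889, fathead minnows 0.68. Add prey in this order while the next type's profitability exceeds the intake rate on those already taken.
Rate on top 1: 3.707. bluegill: 2.77 < 3.707 → exclude; stop.
Optimal diet: crayfish — 1 of 4 types.

1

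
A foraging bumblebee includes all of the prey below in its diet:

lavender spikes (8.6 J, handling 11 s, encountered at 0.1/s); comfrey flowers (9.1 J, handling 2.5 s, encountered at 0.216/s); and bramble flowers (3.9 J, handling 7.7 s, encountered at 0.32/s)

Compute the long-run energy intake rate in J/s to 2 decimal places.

R = Σλ_iE_i / (1 + Σλ_ih_i)
Numerator: 0.1×8.6 + 0.216×9.1 + 0.32×3.9 = 4.074
Denominator: 1 + 0.1×11 + 0.216×2.5 + 0.32×7.7 = 5.104
R = 4.074/5.104 = 0.7981 J/s

0.80 J/s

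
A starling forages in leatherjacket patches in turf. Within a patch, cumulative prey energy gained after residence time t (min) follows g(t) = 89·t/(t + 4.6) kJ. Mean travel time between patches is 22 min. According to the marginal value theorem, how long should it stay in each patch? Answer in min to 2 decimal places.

10.06 min

Optimal t* satisfies g'(t*) = g(t*)/(T + t*).
g'(t) = 89·4.6/(t + 4.6)². Setting 89·4.6/(t+4.6)² = 89t/[(t+4.6)(22+t)] gives 4.6(22+t) = t(t+4.6), so t² = 4.6×22 = 101.2.
t* = √101.2 = 10.06 min.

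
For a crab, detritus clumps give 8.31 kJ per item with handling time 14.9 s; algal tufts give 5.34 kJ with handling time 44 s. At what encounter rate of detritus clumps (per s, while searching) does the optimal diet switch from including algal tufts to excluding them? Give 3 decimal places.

Drop algal tufts once their profitability E₂/h₂ falls below the rate achievable on detritus clumps alone: E₂/h₂ = λE₁/(1 + λh₁).
Solve for λ: λE₁h₂ = E₂(1 + λh₁) → λ(E₁h₂ − E₂h₁) = E₂ → λ = E₂/(E₁h₂ − E₂h₁).
λ = 5.34/(8.31×44 − 5.34×14.9) = 5.34/286.1 = 0.01867 per s.

0.019 per s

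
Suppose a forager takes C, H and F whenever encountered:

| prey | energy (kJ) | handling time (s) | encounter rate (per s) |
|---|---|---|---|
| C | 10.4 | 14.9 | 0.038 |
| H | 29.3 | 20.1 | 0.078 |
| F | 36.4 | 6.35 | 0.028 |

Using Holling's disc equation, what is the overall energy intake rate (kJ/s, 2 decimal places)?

R = Σλ_iE_i / (1 + Σλ_ih_i)
Numerator: 0.038×10.4 + 0.078×29.3 + 0.028×36.4 = 3.7
Denominator: 1 + 0.038×14.9 + 0.078×20.1 + 0.028×6.35 = 3.312
R = 3.7/3.312 = 1.117 kJ/s

1.12 kJ/s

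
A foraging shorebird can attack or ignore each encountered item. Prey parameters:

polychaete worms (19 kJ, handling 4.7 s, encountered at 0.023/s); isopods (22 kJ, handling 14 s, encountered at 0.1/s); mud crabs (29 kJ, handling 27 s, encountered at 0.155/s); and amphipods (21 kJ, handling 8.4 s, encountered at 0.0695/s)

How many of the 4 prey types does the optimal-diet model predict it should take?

Rank by E/h (kJ/s): polychaete worms 4.04, amphipods 2.5, isopods 1.57, mud crabs 1.07. Include each in turn until the next type's E/h falls below the running intake rate.
Rate on top 1: 0.3944. amphipods: 2.5 > 0.3944 → include.
Rate on top 2: 1.121. isopods: 1.57 > 1.121 → include.
Rate on top 3: 1.325. mud crabs: 1.07 < 1.325 → exclude; stop.
Optimal diet: polychaete worms, amphipods, isopods — 3 of 4 types.

3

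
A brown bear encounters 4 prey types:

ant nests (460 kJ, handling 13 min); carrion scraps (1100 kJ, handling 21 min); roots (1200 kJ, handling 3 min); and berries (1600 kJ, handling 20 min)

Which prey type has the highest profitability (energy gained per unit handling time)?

roots

In descending order of E/h:
roots: 1200/3 = 400 kJ/min
berries: 1600/20 = 80 kJ/min
carrion scraps: 1100/21 = 52.4 kJ/min
ant nests: 460/13 = 35.4 kJ/min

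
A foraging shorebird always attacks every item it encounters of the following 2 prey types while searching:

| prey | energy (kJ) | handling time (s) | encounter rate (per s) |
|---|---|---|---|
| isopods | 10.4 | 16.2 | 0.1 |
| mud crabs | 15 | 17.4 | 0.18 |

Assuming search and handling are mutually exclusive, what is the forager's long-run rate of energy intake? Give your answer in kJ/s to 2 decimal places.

0.65 kJ/s

Energy encountered per unit search time: 0.1×10.4 + 0.18×15 = 3.74 kJ/s.
Handling time per unit search time: 0.1×16.2 + 0.18×17.4 = 4.752.
Rate = 3.74/(1 + 4.752) = 0.6502 kJ/s.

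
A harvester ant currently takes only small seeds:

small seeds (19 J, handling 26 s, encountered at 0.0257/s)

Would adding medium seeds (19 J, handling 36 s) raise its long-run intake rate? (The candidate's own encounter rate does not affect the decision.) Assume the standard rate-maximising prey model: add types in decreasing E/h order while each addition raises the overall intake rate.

Intake rate on the current diet: R = (0.0257×19) / (1 + 0.0257×26) = 0.4883/1.668 = 0.2927 J/s.
medium seeds: E/h = 19/36 = 0.5278 J/s.
0.5278 > 0.2927, so adding medium seeds raises the average — include it.

Yes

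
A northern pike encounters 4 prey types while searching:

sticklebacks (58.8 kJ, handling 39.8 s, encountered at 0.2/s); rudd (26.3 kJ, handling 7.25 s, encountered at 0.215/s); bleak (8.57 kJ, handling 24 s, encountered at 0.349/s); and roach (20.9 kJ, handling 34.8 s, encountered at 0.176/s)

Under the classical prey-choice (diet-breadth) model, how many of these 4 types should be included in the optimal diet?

Profitabilities (E/h, kJ/s): rudd 3.63, sticklebacks 1.48, roach 0.601, bleak 0.357. Add prey in this order while the next type's profitability exceeds the intake rate on those already taken.
Rate on top 1: 2.21. sticklebacks: 1.48 < 2.21 → exclude; stop.
Optimal diet: rudd — 1 of 4 types.

1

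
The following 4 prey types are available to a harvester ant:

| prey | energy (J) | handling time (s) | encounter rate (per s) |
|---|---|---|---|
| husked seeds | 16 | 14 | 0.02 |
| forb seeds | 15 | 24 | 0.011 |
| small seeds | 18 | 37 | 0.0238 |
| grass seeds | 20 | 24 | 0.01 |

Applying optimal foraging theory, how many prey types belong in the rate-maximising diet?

Profitabilities (E/h, J/s): husked seeds 1.14, grass seeds 0.833, forb seeds 0.625, small seeds 0.486. Add prey in this order while the next type's profitability exceeds the intake rate on those already taken.
Rate on top 1: 0.25. grass seeds: 0.833 > 0.25 → include.
Rate on top 2: 0.3421. forb seeds: 0.625 > 0.3421 → include.
Rate on top 3: 0.384. small seeds: 0.486 > 0.384 → include.
Optimal diet: husked seeds, grass seeds, forb seeds, small seeds — 4 of 4 types.

4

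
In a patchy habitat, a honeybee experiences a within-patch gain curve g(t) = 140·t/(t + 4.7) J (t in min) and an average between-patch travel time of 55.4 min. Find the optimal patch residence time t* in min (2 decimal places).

Optimal t* satisfies g'(t*) = g(t*)/(T + t*).
g'(t) = 140·4.7/(t + 4.7)². Setting 140·4.7/(t+4.7)² = 140t/[(t+4.7)(55.4+t)] gives 4.7(55.4+t) = t(t+4.7), so t² = 4.7×55.4 = 260.4.
t* = √260.4 = 16.14 min.

16.14 min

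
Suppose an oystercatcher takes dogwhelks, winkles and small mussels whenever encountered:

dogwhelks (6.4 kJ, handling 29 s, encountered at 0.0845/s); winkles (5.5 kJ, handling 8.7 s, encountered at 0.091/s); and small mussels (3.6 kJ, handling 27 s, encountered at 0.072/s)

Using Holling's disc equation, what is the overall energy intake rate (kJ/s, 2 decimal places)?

R = (0.0845×6.4 + 0.091×5.5 + 0.072×3.6) / (1 + 0.0845×29 + 0.091×8.7 + 0.072×27) = 1.3/6.186 = 0.2102 kJ/s.

0.21 kJ/s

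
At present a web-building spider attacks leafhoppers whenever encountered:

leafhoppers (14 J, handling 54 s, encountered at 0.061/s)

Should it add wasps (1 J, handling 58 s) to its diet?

On leafhoppers alone, R = ΣλE/(1+Σλh) = 0.854/4.294 = 0.1989 J/s.
wasps: E/h = 1/58 = 0.01724 J/s.
Since 0.01724 < R, time spent handling wasps is better spent searching.

No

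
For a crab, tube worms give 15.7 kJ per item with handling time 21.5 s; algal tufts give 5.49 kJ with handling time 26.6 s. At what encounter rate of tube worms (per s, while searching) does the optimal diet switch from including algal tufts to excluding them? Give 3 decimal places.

Drop algal tufts once their profitability E₂/h₂ falls below the rate achievable on tube worms alone: E₂/h₂ = λE₁/(1 + λh₁).
Solve for λ: λE₁h₂ = E₂(1 + λh₁) → λ(E₁h₂ − E₂h₁) = E₂ → λ = E₂/(E₁h₂ − E₂h₁).
λ = 5.49/(15.7×26.6 − 5.49×21.5) = 5.49/299.6 = 0.01833 per s.

0.018 per s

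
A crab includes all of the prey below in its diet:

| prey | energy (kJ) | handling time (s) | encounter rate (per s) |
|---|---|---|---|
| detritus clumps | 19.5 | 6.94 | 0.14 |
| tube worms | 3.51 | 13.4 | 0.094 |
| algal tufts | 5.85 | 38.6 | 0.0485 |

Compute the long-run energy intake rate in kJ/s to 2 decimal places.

0.66 kJ/s

R = Σλ_iE_i / (1 + Σλ_ih_i)
Numerator: 0.14×19.5 + 0.094×3.51 + 0.0485×5.85 = 3.344
Denominator: 1 + 0.14×6.94 + 0.094×13.4 + 0.0485×38.6 = 5.103
R = 3.344/5.103 = 0.6552 kJ/s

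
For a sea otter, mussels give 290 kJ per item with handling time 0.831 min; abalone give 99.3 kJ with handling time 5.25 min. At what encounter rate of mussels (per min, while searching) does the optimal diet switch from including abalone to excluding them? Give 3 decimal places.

0.069 per min

The zero-one rule: include abalone iff E₂/h₂ > λE₁/(1+λh₁). Equality gives the switch point.
λE₁h₂ = E₂ + λE₂h₁ ⇒ λ = E₂/(E₁h₂ − E₂h₁) = 99.3/(1522 − 82.52) = 0.06896 per min.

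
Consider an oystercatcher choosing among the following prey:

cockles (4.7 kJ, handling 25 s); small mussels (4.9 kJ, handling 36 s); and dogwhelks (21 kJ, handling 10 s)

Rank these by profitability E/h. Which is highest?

dogwhelks

In descending order of E/h:
dogwhelks: 21/10 = 2.1 kJ/s
cockles: 4.7/25 = 0.188 kJ/s
small mussels: 4.9/36 = 0.136 kJ/s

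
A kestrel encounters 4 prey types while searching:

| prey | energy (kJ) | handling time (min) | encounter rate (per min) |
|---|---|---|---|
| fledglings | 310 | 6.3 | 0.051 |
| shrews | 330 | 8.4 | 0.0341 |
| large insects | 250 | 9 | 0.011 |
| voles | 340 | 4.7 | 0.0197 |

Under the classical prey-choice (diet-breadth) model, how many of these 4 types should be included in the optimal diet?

4

E/h in descending order: voles 72.3, fledglings 49.2, shrews 39.3, large insects 27.8 kJ/min. The optimal diet is the largest prefix of this list for which every included type satisfies E_i/h_i > R on the types above it.
Rate on top 1: 6.13. fledglings: 49.2 > 6.13 → include.
Rate on top 2: 15.92. shrews: 39.3 > 15.92 → include.
Rate on top 3: 19.86. large insects: 27.8 > 19.86 → include.
Optimal diet: voles, fledglings, shrews, large insects — 4 of 4 types.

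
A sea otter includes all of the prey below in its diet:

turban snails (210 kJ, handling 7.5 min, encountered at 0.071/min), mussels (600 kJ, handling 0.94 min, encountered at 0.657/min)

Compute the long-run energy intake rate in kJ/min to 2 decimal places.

R = Σλ_iE_i / (1 + Σλ_ih_i)
Numerator: 0.071×210 + 0.657×600 = 409.1
Denominator: 1 + 0.071×7.5 + 0.657×0.94 = 2.15
R = 409.1/2.15 = 190.3 kJ/min

190.28 kJ/min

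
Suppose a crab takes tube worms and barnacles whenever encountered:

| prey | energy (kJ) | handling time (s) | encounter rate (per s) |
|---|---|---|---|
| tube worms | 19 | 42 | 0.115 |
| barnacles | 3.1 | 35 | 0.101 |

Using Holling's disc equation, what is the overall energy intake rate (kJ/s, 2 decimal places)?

R = (0.115×19 + 0.101×3.1) / (1 + 0.115×42 + 0.101×35) = 2.498/9.365 = 0.2667 kJ/s.

0.27 kJ/s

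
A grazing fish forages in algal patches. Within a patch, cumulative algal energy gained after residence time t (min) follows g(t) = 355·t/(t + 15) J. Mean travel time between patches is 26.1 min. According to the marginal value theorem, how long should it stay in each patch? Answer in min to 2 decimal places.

Maximise g(t)/(T+t): set derivative to zero → g'(t)(T+t) = g(t).
g'(t) = 355·15/(t + 15)². Setting 355·15/(t+15)² = 355t/[(t+15)(26.1+t)] gives 15(26.1+t) = t(t+15), so t² = 15×26.1 = 391.5.
t* = √391.5 = 19.79 min.

19.79 min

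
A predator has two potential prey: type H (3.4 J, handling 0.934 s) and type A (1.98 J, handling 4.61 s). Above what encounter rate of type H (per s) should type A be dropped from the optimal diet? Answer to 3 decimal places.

The zero-one rule: include type A iff E₂/h₂ > λE₁/(1+λh₁). Equality gives the switch point.
λE₁h₂ = E₂ + λE₂h₁ ⇒ λ = E₂/(E₁h₂ − E₂h₁) = 1.98/(15.67 − 1.849) = 0.1432 per s.

0.143 per s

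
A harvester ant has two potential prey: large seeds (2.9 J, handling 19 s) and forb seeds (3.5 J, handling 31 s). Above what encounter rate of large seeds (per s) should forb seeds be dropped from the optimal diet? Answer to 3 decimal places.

0.150 per s

The zero-one rule: include forb seeds iff E₂/h₂ > λE₁/(1+λh₁). Equality gives the switch point.
λE₁h₂ = E₂ + λE₂h₁ ⇒ λ = E₂/(E₁h₂ − E₂h₁) = 3.5/(89.9 − 66.5) = 0.1496 per s.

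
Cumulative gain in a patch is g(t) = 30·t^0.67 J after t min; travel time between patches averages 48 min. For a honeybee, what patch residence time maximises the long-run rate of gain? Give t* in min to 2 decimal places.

97.45 min

Maximise g(t)/(T+t): set derivative to zero → g'(t)(T+t) = g(t).
g'(t) = 0.67·30·t^-0.33. Setting 0.67·30·t^-0.33 = 30·t^0.67/(48+t) gives 0.67(48+t) = t, so 0.33·t = 0.67×48.
t* = 0.67×48/0.33 = 97.45 min.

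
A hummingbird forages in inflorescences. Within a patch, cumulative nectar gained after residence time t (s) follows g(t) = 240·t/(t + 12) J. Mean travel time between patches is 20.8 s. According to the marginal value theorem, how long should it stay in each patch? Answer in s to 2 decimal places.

By the marginal value theorem, leave when the instantaneous gain rate g'(t) equals the habitat-wide average g(t)/(T + t).
g'(t) = 240·12/(t + 12)². Setting 240·12/(t+12)² = 240t/[(t+12)(20.8+t)] gives 12(20.8+t) = t(t+12), so t² = 12×20.8 = 249.6.
t* = √249.6 = 15.8 s.

15.80 s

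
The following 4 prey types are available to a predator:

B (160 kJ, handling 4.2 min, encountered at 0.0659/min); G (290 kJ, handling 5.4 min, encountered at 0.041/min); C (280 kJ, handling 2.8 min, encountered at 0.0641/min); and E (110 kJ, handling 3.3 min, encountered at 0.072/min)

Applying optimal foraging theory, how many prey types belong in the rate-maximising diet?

4

Rank by E/h (kJ/min): C 100, G 53.7, B 38.1, E 33.3. Include each in turn until the next type's E/h falls below the running intake rate.
Rate on top 1: 15.22. G: 53.7 > 15.22 → include.
Rate on top 2: 21.3. B: 38.1 > 21.3 → include.
Rate on top 3: 24.07. E: 33.3 > 24.07 → include.
Optimal diet: C, G, B, E — 4 of 4 types.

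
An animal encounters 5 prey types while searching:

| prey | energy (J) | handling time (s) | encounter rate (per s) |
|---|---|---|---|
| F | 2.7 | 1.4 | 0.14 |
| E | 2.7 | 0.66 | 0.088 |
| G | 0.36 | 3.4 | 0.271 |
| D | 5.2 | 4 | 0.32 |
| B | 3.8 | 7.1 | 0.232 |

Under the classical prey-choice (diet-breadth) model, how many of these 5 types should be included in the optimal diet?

3

Rank by E/h (J/s): E 4.09, F 1.93, D 1.3, B 0.535, G 0.106. Include each in turn until the next type's E/h falls below the running intake rate.
Rate on top 1: 0.2246. F: 1.93 > 0.2246 → include.
Rate on top 2: 0.4909. D: 1.3 > 0.4909 → include.
Rate on top 3: 0.8996. B: 0.535 < 0.8996 → exclude; stop.
Optimal diet: E, F, D — 3 of 5 types.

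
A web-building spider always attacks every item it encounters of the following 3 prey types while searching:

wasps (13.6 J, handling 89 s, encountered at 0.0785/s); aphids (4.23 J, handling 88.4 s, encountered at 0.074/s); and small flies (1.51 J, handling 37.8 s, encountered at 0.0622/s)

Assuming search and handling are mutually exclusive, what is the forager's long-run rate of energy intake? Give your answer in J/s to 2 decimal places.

0.09 J/s

Energy encountered per unit search time: 0.0785×13.6 + 0.074×4.23 + 0.0622×1.51 = 1.475 J/s.
Handling time per unit search time: 0.0785×89 + 0.074×88.4 + 0.0622×37.8 = 15.88.
Rate = 1.475/(1 + 15.88) = 0.08736 J/s.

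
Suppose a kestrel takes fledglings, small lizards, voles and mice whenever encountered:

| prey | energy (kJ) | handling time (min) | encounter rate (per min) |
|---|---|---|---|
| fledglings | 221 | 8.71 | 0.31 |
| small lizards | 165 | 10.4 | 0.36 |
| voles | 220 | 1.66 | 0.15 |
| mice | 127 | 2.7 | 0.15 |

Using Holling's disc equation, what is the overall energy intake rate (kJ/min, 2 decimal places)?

22.22 kJ/min

R = Σλ_iE_i / (1 + Σλ_ih_i)
Numerator: 0.31×221 + 0.36×165 + 0.15×220 + 0.15×127 = 180
Denominator: 1 + 0.31×8.71 + 0.36×10.4 + 0.15×1.66 + 0.15×2.7 = 8.098
R = 180/8.098 = 22.22 kJ/min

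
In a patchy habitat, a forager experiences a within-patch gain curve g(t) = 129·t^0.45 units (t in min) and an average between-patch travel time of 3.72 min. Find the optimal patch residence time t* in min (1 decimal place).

3.0 min

Optimal t* satisfies g'(t*) = g(t*)/(T + t*).
g'(t) = 0.45·129·t^-0.55. Setting 0.45·129·t^-0.55 = 129·t^0.45/(3.72+t) gives 0.45(3.72+t) = t, so 0.55·t = 0.45×3.72.
t* = 0.45×3.72/0.55 = 3.044 min.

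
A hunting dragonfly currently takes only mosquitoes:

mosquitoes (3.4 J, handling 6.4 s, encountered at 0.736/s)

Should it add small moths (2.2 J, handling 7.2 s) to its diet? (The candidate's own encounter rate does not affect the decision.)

Current rate: (0.736×3.4)/(1 + 0.736×6.4) = 0.4382 J/s.
small moths: E/h = 2.2/7.2 = 0.3056 J/s.
Since 0.3056 < R, time spent handling small moths is better spent searching.

No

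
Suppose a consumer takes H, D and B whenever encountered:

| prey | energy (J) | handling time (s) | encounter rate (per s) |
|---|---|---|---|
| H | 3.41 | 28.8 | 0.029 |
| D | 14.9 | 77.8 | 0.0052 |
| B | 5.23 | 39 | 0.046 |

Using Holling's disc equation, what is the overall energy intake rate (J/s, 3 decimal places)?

Energy encountered per unit search time: 0.029×3.41 + 0.0052×14.9 + 0.046×5.23 = 0.417 J/s.
Handling time per unit search time: 0.029×28.8 + 0.0052×77.8 + 0.046×39 = 3.034.
Rate = 0.417/(1 + 3.034) = 0.1034 J/s.

0.103 J/s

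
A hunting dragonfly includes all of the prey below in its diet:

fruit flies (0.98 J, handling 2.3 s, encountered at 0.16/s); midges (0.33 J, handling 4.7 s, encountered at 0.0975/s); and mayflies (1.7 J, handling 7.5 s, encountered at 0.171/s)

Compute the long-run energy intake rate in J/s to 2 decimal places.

0.15 J/s

R = (0.16×0.98 + 0.0975×0.33 + 0.171×1.7) / (1 + 0.16×2.3 + 0.0975×4.7 + 0.171×7.5) = 0.4797/3.109 = 0.1543 J/s.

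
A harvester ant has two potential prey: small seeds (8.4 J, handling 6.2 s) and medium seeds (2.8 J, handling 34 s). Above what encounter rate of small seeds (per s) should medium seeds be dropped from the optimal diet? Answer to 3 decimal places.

At the threshold, the rate on small seeds alone equals the profitability of medium seeds: λ·8.4/(1 + λ·6.2) = 2.8/34 = 0.08235.
Rearranging, λ(8.4 − 0.08235×6.2) = 0.08235, so λ = 0.08235/7.889 = 0.01044 per s.

0.010 per s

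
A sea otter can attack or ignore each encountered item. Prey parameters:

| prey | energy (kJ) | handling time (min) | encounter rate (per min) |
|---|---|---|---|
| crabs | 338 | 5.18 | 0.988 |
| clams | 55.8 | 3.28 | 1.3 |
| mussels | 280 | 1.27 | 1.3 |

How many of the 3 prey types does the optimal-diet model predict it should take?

E/h in descending order: mussels 220, crabs 65.3, clams 17 kJ/min. The optimal diet is the largest prefix of this list for which every included type satisfies E_i/h_i > R on the types above it.
Rate on top 1: 137.3. crabs: 65.3 < 137.3 → exclude; stop.
Optimal diet: mussels — 1 of 3 types.

1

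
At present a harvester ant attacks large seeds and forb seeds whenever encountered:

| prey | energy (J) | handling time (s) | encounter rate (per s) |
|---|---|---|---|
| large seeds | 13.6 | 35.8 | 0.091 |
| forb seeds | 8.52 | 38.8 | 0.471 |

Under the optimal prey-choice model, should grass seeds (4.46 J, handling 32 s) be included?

Current rate: (0.091×13.6 + 0.471×8.52)/(1 + 0.091×35.8 + 0.471×38.8) = 0.233 J/s.
grass seeds: E/h = 4.46/32 = 0.1394 J/s.
0.1394 < 0.233, so adding grass seeds would lower the average — exclude it.

No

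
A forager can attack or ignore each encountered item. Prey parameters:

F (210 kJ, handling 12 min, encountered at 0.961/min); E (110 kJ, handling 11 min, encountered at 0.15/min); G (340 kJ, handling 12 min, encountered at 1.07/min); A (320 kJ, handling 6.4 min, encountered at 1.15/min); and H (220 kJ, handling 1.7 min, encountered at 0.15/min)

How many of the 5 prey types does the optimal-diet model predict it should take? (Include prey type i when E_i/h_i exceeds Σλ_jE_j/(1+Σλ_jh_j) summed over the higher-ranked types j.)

Profitabilities (E/h, kJ/min): H 129, A 50, G 28.3, F 17.5, E 10. Add prey in this order while the next type's profitability exceeds the intake rate on those already taken.
Rate on top 1: 26.29. A: 50 > 26.29 → include.
Rate on top 2: 46.55. G: 28.3 < 46.55 → exclude; stop.
Optimal diet: H, A — 2 of 5 types.

2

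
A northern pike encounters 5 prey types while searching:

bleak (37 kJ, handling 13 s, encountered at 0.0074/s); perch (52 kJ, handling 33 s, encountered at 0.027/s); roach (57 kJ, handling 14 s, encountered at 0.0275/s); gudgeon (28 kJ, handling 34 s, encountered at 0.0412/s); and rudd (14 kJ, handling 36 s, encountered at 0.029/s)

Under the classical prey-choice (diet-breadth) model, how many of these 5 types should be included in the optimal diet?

3

E/h in descending order: roach 4.07, bleak 2.85, perch 1.58, gudgeon 0.824, rudd 0.389 kJ/s. The optimal diet is the largest prefix of this list for which every included type satisfies E_i/h_i > R on the types above it.
Rate on top 1: 1.132. bleak: 2.85 > 1.132 → include.
Rate on top 2: 1.243. perch: 1.58 > 1.243 → include.
Rate on top 3: 1.368. gudgeon: 0.824 < 1.368 → exclude; stop.
Optimal diet: roach, bleak, perch — 3 of 5 types.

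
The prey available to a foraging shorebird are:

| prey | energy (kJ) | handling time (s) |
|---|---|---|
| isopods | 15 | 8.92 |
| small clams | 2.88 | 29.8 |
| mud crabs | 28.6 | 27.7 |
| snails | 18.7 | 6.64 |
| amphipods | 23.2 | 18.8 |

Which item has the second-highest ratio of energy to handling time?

In descending order of E/h:
snails: 18.7/6.64 = 2.82 kJ/s
isopods: 15/8.92 = 1.68 kJ/s
amphipods: 23.2/18.8 = 1.23 kJ/s
mud crabs: 28.6/27.7 = 1.03 kJ/s
small clams: 2.88/29.8 = 0.0966 kJ/s

isopods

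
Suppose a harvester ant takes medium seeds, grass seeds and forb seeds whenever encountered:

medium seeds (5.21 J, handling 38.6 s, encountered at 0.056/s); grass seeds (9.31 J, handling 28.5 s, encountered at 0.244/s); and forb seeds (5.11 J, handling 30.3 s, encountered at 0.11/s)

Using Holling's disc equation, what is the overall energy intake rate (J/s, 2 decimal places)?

R = Σλ_iE_i / (1 + Σλ_ih_i)
Numerator: 0.056×5.21 + 0.244×9.31 + 0.11×5.11 = 3.126
Denominator: 1 + 0.056×38.6 + 0.244×28.5 + 0.11×30.3 = 13.45
R = 3.126/13.45 = 0.2324 J/s

0.23 J/s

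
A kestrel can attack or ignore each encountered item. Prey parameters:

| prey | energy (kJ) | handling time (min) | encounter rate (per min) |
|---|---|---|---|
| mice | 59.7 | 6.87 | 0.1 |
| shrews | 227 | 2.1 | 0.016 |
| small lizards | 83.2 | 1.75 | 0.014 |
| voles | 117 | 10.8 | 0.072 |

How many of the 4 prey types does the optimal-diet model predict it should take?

4

Profitabilities (E/h, kJ/min): shrews 108, small lizards 47.5, voles 10.8, mice 8.69. Add prey in this order while the next type's profitability exceeds the intake rate on those already taken.
Rate on top 1: 3.514. small lizards: 47.5 > 3.514 → include.
Rate on top 2: 4.533. voles: 10.8 > 4.533 → include.
Rate on top 3: 7.202. mice: 8.69 > 7.202 → include.
Optimal diet: shrews, small lizards, voles, mice — 4 of 4 types.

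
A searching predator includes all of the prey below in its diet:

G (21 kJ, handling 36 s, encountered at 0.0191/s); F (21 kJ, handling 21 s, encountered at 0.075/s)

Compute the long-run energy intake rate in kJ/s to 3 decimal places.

0.606 kJ/s

Energy encountered per unit search time: 0.0191×21 + 0.075×21 = 1.976 kJ/s.
Handling time per unit search time: 0.0191×36 + 0.075×21 = 2.263.
Rate = 1.976/(1 + 2.263) = 0.6057 kJ/s.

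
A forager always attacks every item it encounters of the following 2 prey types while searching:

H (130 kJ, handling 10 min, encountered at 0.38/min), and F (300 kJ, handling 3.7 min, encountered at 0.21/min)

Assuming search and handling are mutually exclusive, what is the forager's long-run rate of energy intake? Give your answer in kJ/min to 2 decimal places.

R = (0.38×130 + 0.21×300) / (1 + 0.38×10 + 0.21×3.7) = 112.4/5.577 = 20.15 kJ/min.

20.15 kJ/min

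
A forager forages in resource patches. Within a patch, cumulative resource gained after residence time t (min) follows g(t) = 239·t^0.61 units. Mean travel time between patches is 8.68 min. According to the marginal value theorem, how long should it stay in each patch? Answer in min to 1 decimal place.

13.6 min

Optimal t* satisfies g'(t*) = g(t*)/(T + t*).
g'(t) = 0.61·239·t^-0.39. Setting 0.61·239·t^-0.39 = 239·t^0.61/(8.68+t) gives 0.61(8.68+t) = t, so 0.39·t = 0.61×8.68.
t* = 0.61×8.68/0.39 = 13.58 min.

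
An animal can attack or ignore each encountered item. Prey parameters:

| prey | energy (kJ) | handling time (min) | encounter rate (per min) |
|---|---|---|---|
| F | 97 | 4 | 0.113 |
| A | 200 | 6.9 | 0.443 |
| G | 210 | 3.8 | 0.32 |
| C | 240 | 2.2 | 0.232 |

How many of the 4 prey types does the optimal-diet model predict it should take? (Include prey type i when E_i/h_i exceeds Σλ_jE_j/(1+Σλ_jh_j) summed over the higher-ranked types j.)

2

Profitabilities (E/h, kJ/min): C 109, G 55.3, A 29, F 24.2. Add prey in this order while the next type's profitability exceeds the intake rate on those already taken.
Rate on top 1: 36.86. G: 55.3 > 36.86 → include.
Rate on top 2: 45.07. A: 29 < 45.07 → exclude; stop.
Optimal diet: C, G — 2 of 4 types.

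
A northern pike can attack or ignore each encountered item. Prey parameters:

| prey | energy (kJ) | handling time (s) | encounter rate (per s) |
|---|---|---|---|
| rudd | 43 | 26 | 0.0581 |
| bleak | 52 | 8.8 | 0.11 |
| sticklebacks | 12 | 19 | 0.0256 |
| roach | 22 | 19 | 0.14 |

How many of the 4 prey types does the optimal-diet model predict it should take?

Profitabilities (E/h, kJ/s): bleak 5.91, rudd 1.65, roach 1.16, sticklebacks 0.632. Add prey in this order while the next type's profitability exceeds the intake rate on those already taken.
Rate on top 1: 2.907. rudd: 1.65 < 2.907 → exclude; stop.
Optimal diet: bleak — 1 of 4 types.

1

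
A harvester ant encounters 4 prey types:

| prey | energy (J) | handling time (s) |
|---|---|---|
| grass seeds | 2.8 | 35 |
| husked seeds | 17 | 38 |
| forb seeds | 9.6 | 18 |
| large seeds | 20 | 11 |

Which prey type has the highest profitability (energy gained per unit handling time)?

large seeds

Profitability E/h (J/s): grass seeds = 2.8/35 = 0.08, husked seeds = 17/38 = 0.447, forb seeds = 9.6/18 = 0.533, large seeds = 20/11 = 1.82.
Ranked: large seeds > forb seeds > husked seeds > grass seeds.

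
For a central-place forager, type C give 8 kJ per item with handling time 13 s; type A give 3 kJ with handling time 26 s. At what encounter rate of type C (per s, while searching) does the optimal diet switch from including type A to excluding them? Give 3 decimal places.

Drop type A once their profitability E₂/h₂ falls below the rate achievable on type C alone: E₂/h₂ = λE₁/(1 + λh₁).
Solve for λ: λE₁h₂ = E₂(1 + λh₁) → λ(E₁h₂ − E₂h₁) = E₂ → λ = E₂/(E₁h₂ − E₂h₁).
λ = 3/(8×26 − 3×13) = 3/169 = 0.01775 per s.

0.018 per s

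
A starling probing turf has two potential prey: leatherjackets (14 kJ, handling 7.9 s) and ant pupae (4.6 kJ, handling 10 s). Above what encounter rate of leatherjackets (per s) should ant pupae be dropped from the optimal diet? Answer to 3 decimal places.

0.044 per s

Drop ant pupae once their profitability E₂/h₂ falls below the rate achievable on leatherjackets alone: E₂/h₂ = λE₁/(1 + λh₁).
Solve for λ: λE₁h₂ = E₂(1 + λh₁) → λ(E₁h₂ − E₂h₁) = E₂ → λ = E₂/(E₁h₂ − E₂h₁).
λ = 4.6/(14×10 − 4.6×7.9) = 4.6/103.7 = 0.04438 per s.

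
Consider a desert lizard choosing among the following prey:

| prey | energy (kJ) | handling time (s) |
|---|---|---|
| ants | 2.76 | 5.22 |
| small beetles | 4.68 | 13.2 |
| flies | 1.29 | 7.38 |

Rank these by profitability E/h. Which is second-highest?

small beetles

Profitability E/h (kJ/s): ants = 2.76/5.22 = 0.529, small beetles = 4.68/13.2 = 0.355, flies = 1.29/7.38 = 0.175.
Ranked: ants > small beetles > flies.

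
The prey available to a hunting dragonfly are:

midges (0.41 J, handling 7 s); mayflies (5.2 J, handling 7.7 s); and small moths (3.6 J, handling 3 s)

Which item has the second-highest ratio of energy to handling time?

Profitability E/h (J/s): midges = 0.41/7 = 0.0586, mayflies = 5.2/7.7 = 0.675, small moths = 3.6/3 = 1.2.
Ranked: small moths > mayflies > midges.

mayflies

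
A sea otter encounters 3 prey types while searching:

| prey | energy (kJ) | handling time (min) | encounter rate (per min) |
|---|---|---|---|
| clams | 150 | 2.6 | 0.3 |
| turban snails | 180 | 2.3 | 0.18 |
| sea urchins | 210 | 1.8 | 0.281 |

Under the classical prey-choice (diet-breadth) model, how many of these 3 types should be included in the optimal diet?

Rank by E/h (kJ/min): sea urchins 117, turban snails 78.3, clams 57.7. Include each in turn until the next type's E/h falls below the running intake rate.
Rate on top 1: 39.19. turban snails: 78.3 > 39.19 → include.
Rate on top 2: 47.61. clams: 57.7 > 47.61 → include.
Optimal diet: sea urchins, turban snails, clams — 3 of 3 types.

3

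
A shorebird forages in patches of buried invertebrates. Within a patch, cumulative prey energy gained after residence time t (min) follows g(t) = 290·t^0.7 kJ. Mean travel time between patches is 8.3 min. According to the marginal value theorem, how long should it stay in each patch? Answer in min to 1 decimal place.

By the marginal value theorem, leave when the instantaneous gain rate g'(t) equals the habitat-wide average g(t)/(T + t).
g'(t) = 0.7·290·t^-0.3. Setting 0.7·290·t^-0.3 = 290·t^0.7/(8.3+t) gives 0.7(8.3+t) = t, so 0.30·t = 0.7×8.3.
t* = 0.7×8.3/0.30 = 19.37 min.

19.4 min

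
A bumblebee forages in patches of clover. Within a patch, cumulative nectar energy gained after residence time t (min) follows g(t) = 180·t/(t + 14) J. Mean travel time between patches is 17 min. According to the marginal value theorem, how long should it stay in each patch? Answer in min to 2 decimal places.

15.43 min

Optimal t* satisfies g'(t*) = g(t*)/(T + t*).
g'(t) = 180·14/(t + 14)². Setting 180·14/(t+14)² = 180t/[(t+14)(17+t)] gives 14(17+t) = t(t+14), so t² = 14×17 = 238.
t* = √238 = 15.43 min.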